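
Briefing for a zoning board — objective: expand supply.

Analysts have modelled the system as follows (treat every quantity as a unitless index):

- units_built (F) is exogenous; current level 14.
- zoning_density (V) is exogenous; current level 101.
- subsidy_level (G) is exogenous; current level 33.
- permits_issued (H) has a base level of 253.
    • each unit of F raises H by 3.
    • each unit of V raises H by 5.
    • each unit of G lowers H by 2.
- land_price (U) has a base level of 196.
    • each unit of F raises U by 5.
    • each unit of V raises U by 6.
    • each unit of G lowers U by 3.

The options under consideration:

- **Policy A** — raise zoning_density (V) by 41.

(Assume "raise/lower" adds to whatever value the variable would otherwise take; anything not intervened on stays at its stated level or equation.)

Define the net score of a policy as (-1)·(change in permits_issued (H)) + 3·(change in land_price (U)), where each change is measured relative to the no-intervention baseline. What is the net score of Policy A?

Baseline:
  F = 14
  V = 101
  G = 33
  H = 253 + 3·14 + 5·101 − 2·33 = 734
  U = 196 + 5·14 + 6·101 − 3·33 = 773
Policy A (V + 41):
  F = 14
  V = 101 + 41 = 142
  G = 33
  H = 253 + 3·14 + 5·142 − 2·33 = 939
  U = 196 + 5·14 + 6·142 − 3·33 = 1019
ΔH = 939 − 734 = 205; ΔU = 1019 − 773 = 246
Score = (-1)·205 + 3·246 = 533

533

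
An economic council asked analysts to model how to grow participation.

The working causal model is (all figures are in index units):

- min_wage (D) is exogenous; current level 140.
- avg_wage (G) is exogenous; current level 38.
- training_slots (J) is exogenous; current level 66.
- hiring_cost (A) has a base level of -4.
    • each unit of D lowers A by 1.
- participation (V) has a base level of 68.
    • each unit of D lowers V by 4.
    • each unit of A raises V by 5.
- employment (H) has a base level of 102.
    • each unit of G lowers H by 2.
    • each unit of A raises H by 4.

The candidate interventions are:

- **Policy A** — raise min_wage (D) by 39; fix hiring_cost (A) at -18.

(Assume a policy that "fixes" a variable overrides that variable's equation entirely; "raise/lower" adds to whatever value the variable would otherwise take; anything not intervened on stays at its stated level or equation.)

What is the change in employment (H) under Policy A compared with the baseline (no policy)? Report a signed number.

504

Baseline:
  D = 140
  G = 38
  A = -4 − 140 = -144
  H = 102 − 2·38 + 4·(-144) = -550
Policy A (D + 39, A := -18):
  D = 140 + 39 = 179
  G = 38
  A = -18
  H = 102 − 2·38 + 4·(-18) = -46
Change in H: -46 − (-550) = 504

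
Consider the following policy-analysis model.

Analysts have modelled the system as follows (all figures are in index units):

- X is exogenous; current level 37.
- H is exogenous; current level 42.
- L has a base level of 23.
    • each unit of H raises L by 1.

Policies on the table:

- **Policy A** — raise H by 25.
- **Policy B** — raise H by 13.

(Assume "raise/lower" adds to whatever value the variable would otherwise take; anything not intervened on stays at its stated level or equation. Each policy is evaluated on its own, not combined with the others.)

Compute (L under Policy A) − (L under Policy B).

12

Policy A (H + 25):
  H = 42 + 25 = 67
  L = 23 + 67 = 90
Policy B (H + 13):
  H = 42 + 13 = 55
  L = 23 + 55 = 78
L: 90 − 78 = 12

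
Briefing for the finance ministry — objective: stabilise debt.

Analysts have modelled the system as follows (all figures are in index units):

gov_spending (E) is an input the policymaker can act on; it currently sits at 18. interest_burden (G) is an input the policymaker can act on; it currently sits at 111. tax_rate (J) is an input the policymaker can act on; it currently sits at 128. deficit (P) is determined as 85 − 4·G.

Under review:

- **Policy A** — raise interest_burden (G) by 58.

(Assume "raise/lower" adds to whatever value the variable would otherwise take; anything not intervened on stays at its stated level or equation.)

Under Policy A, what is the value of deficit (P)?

Policy A (G + 58):
  G = 111 + 58 = 169
  P = 85 − 4·169 = -591

-591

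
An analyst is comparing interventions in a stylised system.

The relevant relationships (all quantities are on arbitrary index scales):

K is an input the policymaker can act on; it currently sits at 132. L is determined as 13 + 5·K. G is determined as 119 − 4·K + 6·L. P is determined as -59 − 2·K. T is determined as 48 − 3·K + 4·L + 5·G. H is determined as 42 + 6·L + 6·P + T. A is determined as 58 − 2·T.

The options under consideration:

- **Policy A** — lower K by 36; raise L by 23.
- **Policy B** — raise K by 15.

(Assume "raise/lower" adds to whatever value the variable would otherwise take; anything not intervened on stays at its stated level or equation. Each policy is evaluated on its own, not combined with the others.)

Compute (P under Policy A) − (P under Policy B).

102

Policy A (K − 36, L + 23):
  K = 132 − 36 = 96
  P = -59 − 2·96 = -251
Policy B (K + 15):
  K = 132 + 15 = 147
  P = -59 − 2·147 = -353
P: -251 − (-353) = 102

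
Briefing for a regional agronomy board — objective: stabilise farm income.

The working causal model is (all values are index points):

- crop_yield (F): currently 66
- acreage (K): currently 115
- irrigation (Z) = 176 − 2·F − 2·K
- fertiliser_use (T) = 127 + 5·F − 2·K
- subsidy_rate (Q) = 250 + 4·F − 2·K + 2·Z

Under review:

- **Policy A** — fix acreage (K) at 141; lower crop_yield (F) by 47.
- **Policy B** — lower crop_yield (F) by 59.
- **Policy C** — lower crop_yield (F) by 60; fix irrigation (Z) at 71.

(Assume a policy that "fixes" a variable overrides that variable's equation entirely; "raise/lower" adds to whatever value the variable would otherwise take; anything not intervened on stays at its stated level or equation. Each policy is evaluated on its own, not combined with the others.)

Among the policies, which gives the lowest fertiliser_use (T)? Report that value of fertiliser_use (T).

Policy A (K := 141, F − 47):
  F = 66 − 47 = 19
  K = 141
  T = 127 + 5·19 − 2·141 = -60
Policy B (F − 59):
  F = 66 − 59 = 7
  K = 115
  T = 127 + 5·7 − 2·115 = -68
Policy C (F − 60, Z := 71):
  F = 66 − 60 = 6
  K = 115
  T = 127 + 5·6 − 2·115 = -73
Comparing — Policy A: T=-60, Policy B: T=-68, Policy C: T=-73. Lowest is -73 (Policy C).

-73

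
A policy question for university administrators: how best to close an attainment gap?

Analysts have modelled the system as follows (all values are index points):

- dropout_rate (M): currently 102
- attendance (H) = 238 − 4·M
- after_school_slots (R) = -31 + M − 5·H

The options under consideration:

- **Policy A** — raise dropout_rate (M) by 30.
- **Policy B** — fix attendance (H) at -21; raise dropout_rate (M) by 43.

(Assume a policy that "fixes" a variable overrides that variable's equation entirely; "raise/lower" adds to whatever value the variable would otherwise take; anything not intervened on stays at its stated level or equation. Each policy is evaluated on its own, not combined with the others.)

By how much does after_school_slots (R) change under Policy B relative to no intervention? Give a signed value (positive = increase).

Baseline:
  M = 102
  H = 238 − 4·102 = -170
  R = -31 + 102 − 5·(-170) = 921
Policy B (H := -21, M + 43):
  M = 102 + 43 = 145
  H = -21
  R = -31 + 145 − 5·(-21) = 219
Change in R: 219 − 921 = -702

-702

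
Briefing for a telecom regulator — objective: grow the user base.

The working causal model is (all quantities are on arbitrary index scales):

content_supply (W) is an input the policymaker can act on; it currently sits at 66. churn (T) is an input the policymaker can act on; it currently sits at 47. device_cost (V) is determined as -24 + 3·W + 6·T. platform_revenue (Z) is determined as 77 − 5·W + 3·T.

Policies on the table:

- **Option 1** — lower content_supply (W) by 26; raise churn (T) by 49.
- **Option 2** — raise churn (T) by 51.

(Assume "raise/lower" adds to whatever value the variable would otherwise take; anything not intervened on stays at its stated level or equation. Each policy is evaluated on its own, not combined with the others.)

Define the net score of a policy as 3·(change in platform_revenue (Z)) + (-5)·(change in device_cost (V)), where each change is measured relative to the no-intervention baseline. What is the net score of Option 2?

Baseline:
  W = 66
  T = 47
  V = -24 + 3·66 + 6·47 = 456
  Z = 77 − 5·66 + 3·47 = -112
Option 2 (T + 51):
  W = 66
  T = 47 + 51 = 98
  V = -24 + 3·66 + 6·98 = 762
  Z = 77 − 5·66 + 3·98 = 41
ΔZ = 41 − (-112) = 153; ΔV = 762 − 456 = 306
Score = 3·153 + (-5)·306 = -1071

-1071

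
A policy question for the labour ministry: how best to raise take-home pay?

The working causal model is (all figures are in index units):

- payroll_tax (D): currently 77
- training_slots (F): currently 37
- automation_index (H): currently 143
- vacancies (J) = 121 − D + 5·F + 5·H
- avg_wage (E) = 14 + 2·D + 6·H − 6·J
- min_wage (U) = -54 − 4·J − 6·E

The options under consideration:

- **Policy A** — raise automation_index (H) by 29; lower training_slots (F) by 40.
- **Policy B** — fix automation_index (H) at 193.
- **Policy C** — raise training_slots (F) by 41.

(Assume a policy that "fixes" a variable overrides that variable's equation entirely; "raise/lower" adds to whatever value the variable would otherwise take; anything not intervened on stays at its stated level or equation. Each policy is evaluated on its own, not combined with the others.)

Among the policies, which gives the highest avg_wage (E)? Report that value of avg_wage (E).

-4134

Policy A (H + 29, F − 40):
  D = 77
  F = 37 − 40 = -3
  H = 143 + 29 = 172
  J = 121 − 77 + 5·(-3) + 5·172 = 889
  E = 14 + 2·77 + 6·172 − 6·889 = -4134
Policy B (H := 193):
  D = 77
  F = 37
  H = 193
  J = 121 − 77 + 5·37 + 5·193 = 1194
  E = 14 + 2·77 + 6·193 − 6·1194 = -5838
Policy C (F + 41):
  D = 77
  F = 37 + 41 = 78
  H = 143
  J = 121 − 77 + 5·78 + 5·143 = 1149
  E = 14 + 2·77 + 6·143 − 6·1149 = -5868
Comparing — Policy A: E=-4134, Policy B: E=-5838, Policy C: E=-5868. Highest is -4134 (Policy A).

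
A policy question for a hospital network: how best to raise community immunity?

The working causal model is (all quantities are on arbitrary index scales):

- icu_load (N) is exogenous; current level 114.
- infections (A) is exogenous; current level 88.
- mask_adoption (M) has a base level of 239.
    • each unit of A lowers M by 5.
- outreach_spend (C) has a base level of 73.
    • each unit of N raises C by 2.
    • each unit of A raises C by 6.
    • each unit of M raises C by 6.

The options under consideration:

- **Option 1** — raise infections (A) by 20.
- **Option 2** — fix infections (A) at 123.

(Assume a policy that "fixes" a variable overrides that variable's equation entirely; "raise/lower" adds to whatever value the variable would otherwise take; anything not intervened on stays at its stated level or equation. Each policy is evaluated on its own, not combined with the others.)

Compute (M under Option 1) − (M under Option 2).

75

Option 1 (A + 20):
  A = 88 + 20 = 108
  M = 239 − 5·108 = -301
Option 2 (A := 123):
  A = 123
  M = 239 − 5·123 = -376
M: -301 − (-376) = 75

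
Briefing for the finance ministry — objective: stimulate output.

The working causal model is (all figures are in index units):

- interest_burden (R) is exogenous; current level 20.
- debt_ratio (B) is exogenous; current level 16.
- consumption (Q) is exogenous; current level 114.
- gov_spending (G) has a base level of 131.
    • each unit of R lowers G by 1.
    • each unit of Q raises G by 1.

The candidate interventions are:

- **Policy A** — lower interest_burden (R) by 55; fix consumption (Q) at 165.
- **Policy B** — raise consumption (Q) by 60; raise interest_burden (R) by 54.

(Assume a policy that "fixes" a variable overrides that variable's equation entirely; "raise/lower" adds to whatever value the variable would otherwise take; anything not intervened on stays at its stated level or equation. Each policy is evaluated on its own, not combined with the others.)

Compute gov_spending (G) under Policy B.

Policy B (Q + 60, R + 54):
  R = 20 + 54 = 74
  Q = 114 + 60 = 174
  G = 131 − 74 + 174 = 231

231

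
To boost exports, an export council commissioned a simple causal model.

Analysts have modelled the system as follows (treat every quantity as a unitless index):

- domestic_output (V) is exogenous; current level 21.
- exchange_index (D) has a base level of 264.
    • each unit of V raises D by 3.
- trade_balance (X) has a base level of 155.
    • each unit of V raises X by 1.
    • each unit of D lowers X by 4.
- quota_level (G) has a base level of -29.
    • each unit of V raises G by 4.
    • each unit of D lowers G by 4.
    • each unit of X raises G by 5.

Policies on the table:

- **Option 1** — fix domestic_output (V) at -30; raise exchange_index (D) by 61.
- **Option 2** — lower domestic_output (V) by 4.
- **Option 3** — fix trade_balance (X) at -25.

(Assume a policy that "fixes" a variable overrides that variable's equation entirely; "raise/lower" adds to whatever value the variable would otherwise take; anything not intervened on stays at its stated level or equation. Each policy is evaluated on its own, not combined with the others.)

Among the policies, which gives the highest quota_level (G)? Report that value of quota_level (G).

Option 1 (V := -30, D + 61):
  V = -30
  D = 264 + 3·(-30) (+61 from intervention) = 235
  X = 155 + (-30) − 4·235 = -815
  G = -29 + 4·(-30) − 4·235 + 5·(-815) = -5164
Option 2 (V − 4):
  V = 21 − 4 = 17
  D = 264 + 3·17 = 315
  X = 155 + 17 − 4·315 = -1088
  G = -29 + 4·17 − 4·315 + 5·(-1088) = -6661
Option 3 (X := -25):
  V = 21
  D = 264 + 3·21 = 327
  X = -25
  G = -29 + 4·21 − 4·327 + 5·(-25) = -1378
Comparing — Option 1: G=-5164, Option 2: G=-6661, Option 3: G=-1378. Highest is -1378 (Option 3).

-1378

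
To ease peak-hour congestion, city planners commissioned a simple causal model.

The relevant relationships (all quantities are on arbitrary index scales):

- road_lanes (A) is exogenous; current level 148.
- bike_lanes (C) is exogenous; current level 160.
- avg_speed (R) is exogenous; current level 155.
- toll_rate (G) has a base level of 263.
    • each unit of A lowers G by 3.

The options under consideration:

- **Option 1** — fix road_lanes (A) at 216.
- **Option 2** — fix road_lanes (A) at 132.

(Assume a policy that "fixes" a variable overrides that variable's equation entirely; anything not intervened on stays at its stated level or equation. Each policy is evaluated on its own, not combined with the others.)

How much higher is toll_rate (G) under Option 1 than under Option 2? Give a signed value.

Option 1 (A := 216):
  A = 216
  G = 263 − 3·216 = -385
Option 2 (A := 132):
  A = 132
  G = 263 − 3·132 = -133
G: -385 − (-133) = -252

-252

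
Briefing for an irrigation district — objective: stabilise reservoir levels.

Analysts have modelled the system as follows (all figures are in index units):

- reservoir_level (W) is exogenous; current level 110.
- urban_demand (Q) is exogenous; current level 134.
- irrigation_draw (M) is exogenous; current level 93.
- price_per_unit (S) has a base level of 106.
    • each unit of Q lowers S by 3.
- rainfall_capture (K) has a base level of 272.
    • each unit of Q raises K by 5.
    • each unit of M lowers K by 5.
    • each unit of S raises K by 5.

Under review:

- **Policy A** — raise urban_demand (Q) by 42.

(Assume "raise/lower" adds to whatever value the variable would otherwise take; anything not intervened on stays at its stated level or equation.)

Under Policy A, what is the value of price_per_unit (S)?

-422

Policy A (Q + 42):
  Q = 134 + 42 = 176
  S = 106 − 3·176 = -422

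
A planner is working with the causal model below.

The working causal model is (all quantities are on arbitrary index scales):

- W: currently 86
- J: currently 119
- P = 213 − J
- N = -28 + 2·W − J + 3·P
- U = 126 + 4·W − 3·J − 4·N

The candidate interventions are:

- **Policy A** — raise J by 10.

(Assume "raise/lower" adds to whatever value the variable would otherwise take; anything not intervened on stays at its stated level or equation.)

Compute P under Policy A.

Policy A (J + 10):
  J = 119 + 10 = 129
  P = 213 − 129 = 84

84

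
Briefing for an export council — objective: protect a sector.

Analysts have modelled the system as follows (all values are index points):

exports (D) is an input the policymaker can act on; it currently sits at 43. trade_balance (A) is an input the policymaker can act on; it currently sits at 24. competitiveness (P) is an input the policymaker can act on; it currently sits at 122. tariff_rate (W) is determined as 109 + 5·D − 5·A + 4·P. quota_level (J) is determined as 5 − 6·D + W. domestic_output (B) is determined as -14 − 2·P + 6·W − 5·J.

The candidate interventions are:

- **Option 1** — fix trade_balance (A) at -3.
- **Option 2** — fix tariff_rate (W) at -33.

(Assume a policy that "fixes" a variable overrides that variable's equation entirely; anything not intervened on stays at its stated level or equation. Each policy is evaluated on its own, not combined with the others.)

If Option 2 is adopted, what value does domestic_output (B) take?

974

Option 2 (W := -33):
  D = 43
  A = 24
  P = 122
  W = -33
  J = 5 − 6·43 + (-33) = -286
  B = -14 − 2·122 + 6·(-33) − 5·(-286) = 974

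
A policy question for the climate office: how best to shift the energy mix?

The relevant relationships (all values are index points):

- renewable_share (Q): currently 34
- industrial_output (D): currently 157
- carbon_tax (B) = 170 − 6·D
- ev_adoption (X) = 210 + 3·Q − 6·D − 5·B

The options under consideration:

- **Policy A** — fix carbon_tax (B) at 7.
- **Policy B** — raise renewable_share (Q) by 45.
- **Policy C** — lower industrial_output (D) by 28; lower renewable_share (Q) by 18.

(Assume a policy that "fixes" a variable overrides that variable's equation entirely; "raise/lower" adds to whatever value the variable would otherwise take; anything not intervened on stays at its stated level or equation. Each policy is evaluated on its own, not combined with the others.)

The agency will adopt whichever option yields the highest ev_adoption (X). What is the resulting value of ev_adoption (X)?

3365

Policy A (B := 7):
  Q = 34
  D = 157
  B = 7
  X = 210 + 3·34 − 6·157 − 5·7 = -665
Policy B (Q + 45):
  Q = 34 + 45 = 79
  D = 157
  B = 170 − 6·157 = -772
  X = 210 + 3·79 − 6·157 − 5·(-772) = 3365
Policy C (D − 28, Q − 18):
  Q = 34 − 18 = 16
  D = 157 − 28 = 129
  B = 170 − 6·129 = -604
  X = 210 + 3·16 − 6·129 − 5·(-604) = 2504
Comparing — Policy A: X=-665, Policy B: X=3365, Policy C: X=2504. Highest is 3365 (Policy B).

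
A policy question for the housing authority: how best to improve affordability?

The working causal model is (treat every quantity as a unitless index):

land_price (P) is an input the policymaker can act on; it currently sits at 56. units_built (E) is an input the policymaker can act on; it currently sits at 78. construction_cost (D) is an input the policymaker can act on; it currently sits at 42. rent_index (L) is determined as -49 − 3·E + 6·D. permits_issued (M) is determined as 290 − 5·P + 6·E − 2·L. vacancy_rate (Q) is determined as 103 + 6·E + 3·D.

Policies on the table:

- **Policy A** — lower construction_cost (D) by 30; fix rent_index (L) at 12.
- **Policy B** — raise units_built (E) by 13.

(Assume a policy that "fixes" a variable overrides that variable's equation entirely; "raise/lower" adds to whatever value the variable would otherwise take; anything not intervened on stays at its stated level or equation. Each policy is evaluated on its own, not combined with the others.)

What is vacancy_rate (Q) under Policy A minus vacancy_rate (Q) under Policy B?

Policy A (D − 30, L := 12):
  E = 78
  D = 42 − 30 = 12
  Q = 103 + 6·78 + 3·12 = 607
Policy B (E + 13):
  E = 78 + 13 = 91
  D = 42
  Q = 103 + 6·91 + 3·42 = 775
Q: 607 − 775 = -168

-168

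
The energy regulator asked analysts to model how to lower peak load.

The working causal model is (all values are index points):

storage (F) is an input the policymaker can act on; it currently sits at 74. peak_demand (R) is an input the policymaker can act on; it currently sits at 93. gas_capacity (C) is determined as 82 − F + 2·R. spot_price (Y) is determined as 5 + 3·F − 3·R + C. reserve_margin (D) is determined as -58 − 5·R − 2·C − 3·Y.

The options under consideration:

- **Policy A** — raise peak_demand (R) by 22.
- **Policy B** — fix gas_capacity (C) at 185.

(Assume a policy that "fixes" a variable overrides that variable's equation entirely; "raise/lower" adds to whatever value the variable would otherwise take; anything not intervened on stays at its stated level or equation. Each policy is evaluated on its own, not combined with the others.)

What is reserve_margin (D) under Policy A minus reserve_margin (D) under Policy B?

-177

Policy A (R + 22):
  F = 74
  R = 93 + 22 = 115
  C = 82 − 74 + 2·115 = 238
  Y = 5 + 3·74 − 3·115 + 238 = 120
  D = -58 − 5·115 − 2·238 − 3·120 = -1469
Policy B (C := 185):
  F = 74
  R = 93
  C = 185
  Y = 5 + 3·74 − 3·93 + 185 = 133
  D = -58 − 5·93 − 2·185 − 3·133 = -1292
D: -1469 − (-1292) = -177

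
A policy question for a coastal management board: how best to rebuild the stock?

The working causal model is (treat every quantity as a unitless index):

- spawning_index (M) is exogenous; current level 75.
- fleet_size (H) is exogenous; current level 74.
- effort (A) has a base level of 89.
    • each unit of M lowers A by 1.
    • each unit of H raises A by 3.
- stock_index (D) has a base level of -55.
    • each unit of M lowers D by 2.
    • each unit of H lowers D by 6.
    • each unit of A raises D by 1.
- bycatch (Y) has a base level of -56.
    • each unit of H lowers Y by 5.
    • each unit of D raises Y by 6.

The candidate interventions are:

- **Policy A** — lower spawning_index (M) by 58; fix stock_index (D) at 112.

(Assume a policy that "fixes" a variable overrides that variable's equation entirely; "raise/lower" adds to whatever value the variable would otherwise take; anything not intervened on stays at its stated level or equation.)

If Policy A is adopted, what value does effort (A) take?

294

Policy A (M − 58, D := 112):
  M = 75 − 58 = 17
  H = 74
  A = 89 − 17 + 3·74 = 294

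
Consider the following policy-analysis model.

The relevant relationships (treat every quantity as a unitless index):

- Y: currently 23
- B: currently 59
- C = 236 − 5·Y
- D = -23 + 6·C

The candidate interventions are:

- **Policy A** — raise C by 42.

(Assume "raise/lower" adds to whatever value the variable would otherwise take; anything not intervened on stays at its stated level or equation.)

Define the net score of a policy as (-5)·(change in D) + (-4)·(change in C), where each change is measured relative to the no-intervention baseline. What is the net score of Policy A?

Baseline:
  Y = 23
  C = 236 − 5·23 = 121
  D = -23 + 6·121 = 703
Policy A (C + 42):
  Y = 23
  C = 236 − 5·23 (+42 from intervention) = 163
  D = -23 + 6·163 = 955
ΔD = 955 − 703 = 252; ΔC = 163 − 121 = 42
Score = (-5)·252 + (-4)·42 = -1428

-1428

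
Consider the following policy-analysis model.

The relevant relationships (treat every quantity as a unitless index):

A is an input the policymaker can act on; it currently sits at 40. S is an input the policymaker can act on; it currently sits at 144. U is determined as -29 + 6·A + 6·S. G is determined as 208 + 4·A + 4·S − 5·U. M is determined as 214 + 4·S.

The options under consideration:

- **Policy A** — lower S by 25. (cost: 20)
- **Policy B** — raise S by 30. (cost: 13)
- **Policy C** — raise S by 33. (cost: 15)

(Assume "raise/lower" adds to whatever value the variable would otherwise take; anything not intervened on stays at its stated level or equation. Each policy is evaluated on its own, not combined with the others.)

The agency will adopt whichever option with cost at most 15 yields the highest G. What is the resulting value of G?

Policy B (S + 30):
  A = 40
  S = 144 + 30 = 174
  U = -29 + 6·40 + 6·174 = 1255
  G = 208 + 4·40 + 4·174 − 5·1255 = -5211
Policy C (S + 33):
  A = 40
  S = 144 + 33 = 177
  U = -29 + 6·40 + 6·177 = 1273
  G = 208 + 4·40 + 4·177 − 5·1273 = -5289
Comparing — Policy B: G=-5211, Policy C: G=-5289. Highest is -5211 (Policy B).

-5211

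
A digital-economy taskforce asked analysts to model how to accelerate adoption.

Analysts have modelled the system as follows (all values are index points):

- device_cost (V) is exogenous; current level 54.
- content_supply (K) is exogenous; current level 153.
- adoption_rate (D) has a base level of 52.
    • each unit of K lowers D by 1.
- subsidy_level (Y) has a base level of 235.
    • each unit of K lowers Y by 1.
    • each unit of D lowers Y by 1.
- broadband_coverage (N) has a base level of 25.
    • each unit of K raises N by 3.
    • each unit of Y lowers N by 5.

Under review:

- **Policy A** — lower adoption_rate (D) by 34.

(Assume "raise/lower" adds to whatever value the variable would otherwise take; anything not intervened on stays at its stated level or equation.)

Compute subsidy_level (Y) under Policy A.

Policy A (D − 34):
  K = 153
  D = 52 − 153 (−34 from intervention) = -135
  Y = 235 − 153 − (-135) = 217

217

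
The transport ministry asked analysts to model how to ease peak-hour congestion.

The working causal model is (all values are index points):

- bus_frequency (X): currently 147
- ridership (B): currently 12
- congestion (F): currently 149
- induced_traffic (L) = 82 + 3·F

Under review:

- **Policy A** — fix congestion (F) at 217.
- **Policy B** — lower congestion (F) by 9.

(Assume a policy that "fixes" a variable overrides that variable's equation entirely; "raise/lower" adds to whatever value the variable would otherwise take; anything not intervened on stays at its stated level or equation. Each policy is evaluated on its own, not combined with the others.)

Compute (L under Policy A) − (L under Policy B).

231

Policy A (F := 217):
  F = 217
  L = 82 + 3·217 = 733
Policy B (F − 9):
  F = 149 − 9 = 140
  L = 82 + 3·140 = 502
L: 733 − 502 = 231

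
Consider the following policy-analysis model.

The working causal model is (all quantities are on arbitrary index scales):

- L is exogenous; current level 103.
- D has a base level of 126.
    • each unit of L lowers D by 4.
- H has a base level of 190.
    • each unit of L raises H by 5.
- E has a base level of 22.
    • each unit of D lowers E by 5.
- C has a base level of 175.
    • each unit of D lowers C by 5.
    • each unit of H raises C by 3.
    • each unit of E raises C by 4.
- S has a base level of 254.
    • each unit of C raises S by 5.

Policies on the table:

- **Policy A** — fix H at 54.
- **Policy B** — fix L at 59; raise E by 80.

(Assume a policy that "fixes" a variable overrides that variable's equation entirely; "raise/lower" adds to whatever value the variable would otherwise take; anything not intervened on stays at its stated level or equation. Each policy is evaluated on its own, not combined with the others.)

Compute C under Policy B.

4788

Policy B (L := 59, E + 80):
  L = 59
  D = 126 − 4·59 = -110
  H = 190 + 5·59 = 485
  E = 22 − 5·(-110) (+80 from intervention) = 652
  C = 175 − 5·(-110) + 3·485 + 4·652 = 4788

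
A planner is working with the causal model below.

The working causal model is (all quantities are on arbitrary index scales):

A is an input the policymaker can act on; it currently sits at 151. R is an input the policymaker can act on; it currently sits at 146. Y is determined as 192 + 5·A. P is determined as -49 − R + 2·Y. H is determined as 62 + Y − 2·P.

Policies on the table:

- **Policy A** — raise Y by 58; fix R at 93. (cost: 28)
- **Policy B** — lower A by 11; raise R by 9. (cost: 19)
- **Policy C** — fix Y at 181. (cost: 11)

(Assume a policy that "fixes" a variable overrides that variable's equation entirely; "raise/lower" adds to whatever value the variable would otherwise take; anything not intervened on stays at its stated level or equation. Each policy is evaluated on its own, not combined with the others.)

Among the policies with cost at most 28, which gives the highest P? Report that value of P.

Policy A (Y + 58, R := 93):
  A = 151
  R = 93
  Y = 192 + 5·151 (+58 from intervention) = 1005
  P = -49 − 93 + 2·1005 = 1868
Policy B (A − 11, R + 9):
  A = 151 − 11 = 140
  R = 146 + 9 = 155
  Y = 192 + 5·140 = 892
  P = -49 − 155 + 2·892 = 1580
Policy C (Y := 181):
  A = 151
  R = 146
  Y = 181
  P = -49 − 146 + 2·181 = 167
Comparing — Policy A: P=1868, Policy B: P=1580, Policy C: P=167. Highest is 1868 (Policy A).

1868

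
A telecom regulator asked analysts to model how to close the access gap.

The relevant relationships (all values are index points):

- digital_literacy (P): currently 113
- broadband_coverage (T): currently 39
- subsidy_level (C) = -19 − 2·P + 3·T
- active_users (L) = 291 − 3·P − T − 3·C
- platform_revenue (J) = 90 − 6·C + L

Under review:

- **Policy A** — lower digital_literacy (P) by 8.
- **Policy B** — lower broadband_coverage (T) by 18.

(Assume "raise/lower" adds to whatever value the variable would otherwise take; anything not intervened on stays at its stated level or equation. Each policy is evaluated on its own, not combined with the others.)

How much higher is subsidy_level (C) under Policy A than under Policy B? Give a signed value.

Policy A (P − 8):
  P = 113 − 8 = 105
  T = 39
  C = -19 − 2·105 + 3·39 = -112
Policy B (T − 18):
  P = 113
  T = 39 − 18 = 21
  C = -19 − 2·113 + 3·21 = -182
C: -112 − (-182) = 70

70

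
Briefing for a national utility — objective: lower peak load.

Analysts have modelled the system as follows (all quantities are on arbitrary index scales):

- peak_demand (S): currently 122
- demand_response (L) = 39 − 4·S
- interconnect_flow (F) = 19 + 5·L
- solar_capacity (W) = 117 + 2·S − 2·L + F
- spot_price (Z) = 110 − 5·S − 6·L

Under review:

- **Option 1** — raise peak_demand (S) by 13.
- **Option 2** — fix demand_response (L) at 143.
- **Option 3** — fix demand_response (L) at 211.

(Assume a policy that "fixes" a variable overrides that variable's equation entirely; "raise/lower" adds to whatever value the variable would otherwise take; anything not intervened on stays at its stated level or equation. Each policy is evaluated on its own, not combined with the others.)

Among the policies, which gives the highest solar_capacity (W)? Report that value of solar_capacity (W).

Option 1 (S + 13):
  S = 122 + 13 = 135
  L = 39 − 4·135 = -501
  F = 19 + 5·(-501) = -2486
  W = 117 + 2·135 − 2·(-501) + (-2486) = -1097
Option 2 (L := 143):
  S = 122
  L = 143
  F = 19 + 5·143 = 734
  W = 117 + 2·122 − 2·143 + 734 = 809
Option 3 (L := 211):
  S = 122
  L = 211
  F = 19 + 5·211 = 1074
  W = 117 + 2·122 − 2·211 + 1074 = 1013
Comparing — Option 1: W=-1097, Option 2: W=809, Option 3: W=1013. Highest is 1013 (Option 3).

1013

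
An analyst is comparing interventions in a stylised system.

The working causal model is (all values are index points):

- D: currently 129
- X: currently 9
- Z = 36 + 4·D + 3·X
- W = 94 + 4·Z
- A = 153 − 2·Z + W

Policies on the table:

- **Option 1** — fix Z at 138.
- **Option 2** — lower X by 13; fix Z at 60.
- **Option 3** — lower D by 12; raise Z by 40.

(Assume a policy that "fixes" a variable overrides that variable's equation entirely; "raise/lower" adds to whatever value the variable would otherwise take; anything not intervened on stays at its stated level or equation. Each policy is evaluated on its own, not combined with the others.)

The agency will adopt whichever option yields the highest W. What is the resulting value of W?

Option 1 (Z := 138):
  D = 129
  X = 9
  Z = 138
  W = 94 + 4·138 = 646
Option 2 (X − 13, Z := 60):
  D = 129
  X = 9 − 13 = -4
  Z = 60
  W = 94 + 4·60 = 334
Option 3 (D − 12, Z + 40):
  D = 129 − 12 = 117
  X = 9
  Z = 36 + 4·117 + 3·9 (+40 from intervention) = 571
  W = 94 + 4·571 = 2378
Comparing — Option 1: W=646, Option 2: W=334, Option 3: W=2378. Highest is 2378 (Option 3).

2378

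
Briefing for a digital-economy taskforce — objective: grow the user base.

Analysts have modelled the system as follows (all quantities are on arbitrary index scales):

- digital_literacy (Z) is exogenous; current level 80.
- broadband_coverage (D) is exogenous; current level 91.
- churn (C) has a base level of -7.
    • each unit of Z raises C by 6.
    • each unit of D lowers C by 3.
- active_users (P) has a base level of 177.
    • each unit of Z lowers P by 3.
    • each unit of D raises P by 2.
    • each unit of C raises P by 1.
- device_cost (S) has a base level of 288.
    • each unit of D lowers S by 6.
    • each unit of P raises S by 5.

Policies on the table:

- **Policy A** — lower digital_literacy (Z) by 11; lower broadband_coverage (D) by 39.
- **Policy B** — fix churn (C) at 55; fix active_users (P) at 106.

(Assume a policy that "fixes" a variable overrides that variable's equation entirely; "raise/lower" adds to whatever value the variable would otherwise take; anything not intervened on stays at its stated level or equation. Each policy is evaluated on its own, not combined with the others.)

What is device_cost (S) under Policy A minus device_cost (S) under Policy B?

1329

Policy A (Z − 11, D − 39):
  Z = 80 − 11 = 69
  D = 91 − 39 = 52
  C = -7 + 6·69 − 3·52 = 251
  P = 177 − 3·69 + 2·52 + 251 = 325
  S = 288 − 6·52 + 5·325 = 1601
Policy B (C := 55, P := 106):
  Z = 80
  D = 91
  C = 55
  P = 106
  S = 288 − 6·91 + 5·106 = 272
S: 1601 − 272 = 1329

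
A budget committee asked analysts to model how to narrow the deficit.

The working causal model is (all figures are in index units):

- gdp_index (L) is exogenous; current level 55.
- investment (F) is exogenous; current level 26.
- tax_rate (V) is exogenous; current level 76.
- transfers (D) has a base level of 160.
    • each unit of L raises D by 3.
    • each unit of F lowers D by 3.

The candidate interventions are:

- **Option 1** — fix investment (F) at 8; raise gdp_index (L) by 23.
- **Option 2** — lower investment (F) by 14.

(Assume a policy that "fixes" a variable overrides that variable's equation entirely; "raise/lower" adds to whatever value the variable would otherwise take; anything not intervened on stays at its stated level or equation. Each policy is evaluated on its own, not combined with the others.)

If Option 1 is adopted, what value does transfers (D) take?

370

Option 1 (F := 8, L + 23):
  L = 55 + 23 = 78
  F = 8
  D = 160 + 3·78 − 3·8 = 370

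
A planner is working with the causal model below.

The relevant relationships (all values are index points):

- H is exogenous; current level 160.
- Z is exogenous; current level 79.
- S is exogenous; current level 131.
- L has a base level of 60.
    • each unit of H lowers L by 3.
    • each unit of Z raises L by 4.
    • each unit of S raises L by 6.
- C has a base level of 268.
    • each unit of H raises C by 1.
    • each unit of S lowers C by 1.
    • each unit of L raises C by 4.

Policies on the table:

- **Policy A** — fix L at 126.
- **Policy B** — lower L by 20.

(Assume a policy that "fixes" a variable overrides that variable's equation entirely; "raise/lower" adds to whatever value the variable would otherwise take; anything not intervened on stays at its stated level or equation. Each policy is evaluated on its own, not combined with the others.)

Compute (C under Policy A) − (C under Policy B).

-2144

Policy A (L := 126):
  H = 160
  Z = 79
  S = 131
  L = 126
  C = 268 + 160 − 131 + 4·126 = 801
Policy B (L − 20):
  H = 160
  Z = 79
  S = 131
  L = 60 − 3·160 + 4·79 + 6·131 (−20 from intervention) = 662
  C = 268 + 160 − 131 + 4·662 = 2945
C: 801 − 2945 = -2144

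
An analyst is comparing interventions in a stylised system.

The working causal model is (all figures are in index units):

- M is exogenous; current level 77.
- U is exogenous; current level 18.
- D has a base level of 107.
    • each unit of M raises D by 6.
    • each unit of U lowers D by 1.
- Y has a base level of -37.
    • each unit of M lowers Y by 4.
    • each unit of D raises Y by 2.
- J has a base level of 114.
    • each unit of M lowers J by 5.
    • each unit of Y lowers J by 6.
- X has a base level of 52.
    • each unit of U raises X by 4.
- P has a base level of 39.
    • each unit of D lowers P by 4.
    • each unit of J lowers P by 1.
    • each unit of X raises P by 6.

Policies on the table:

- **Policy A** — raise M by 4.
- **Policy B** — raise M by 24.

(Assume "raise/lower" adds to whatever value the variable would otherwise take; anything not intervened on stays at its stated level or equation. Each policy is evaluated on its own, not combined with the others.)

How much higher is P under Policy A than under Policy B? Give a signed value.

Policy A (M + 4):
  M = 77 + 4 = 81
  U = 18
  D = 107 + 6·81 − 18 = 575
  Y = -37 − 4·81 + 2·575 = 789
  J = 114 − 5·81 − 6·789 = -5025
  X = 52 + 4·18 = 124
  P = 39 − 4·575 − (-5025) + 6·124 = 3508
Policy B (M + 24):
  M = 77 + 24 = 101
  U = 18
  D = 107 + 6·101 − 18 = 695
  Y = -37 − 4·101 + 2·695 = 949
  J = 114 − 5·101 − 6·949 = -6085
  X = 52 + 4·18 = 124
  P = 39 − 4·695 − (-6085) + 6·124 = 4088
P: 3508 − 4088 = -580

-580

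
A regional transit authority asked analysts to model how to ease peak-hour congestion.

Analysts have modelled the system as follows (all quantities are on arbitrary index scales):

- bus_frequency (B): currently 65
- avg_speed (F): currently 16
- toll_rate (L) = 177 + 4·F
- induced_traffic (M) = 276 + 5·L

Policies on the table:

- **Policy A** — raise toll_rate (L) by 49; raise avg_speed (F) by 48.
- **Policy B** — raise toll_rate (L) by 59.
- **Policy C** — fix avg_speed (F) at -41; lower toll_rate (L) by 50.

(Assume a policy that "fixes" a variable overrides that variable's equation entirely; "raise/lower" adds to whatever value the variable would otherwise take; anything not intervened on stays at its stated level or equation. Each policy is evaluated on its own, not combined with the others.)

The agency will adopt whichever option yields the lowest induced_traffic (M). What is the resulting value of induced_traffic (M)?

Policy A (L + 49, F + 48):
  F = 16 + 48 = 64
  L = 177 + 4·64 (+49 from intervention) = 482
  M = 276 + 5·482 = 2686
Policy B (L + 59):
  F = 16
  L = 177 + 4·16 (+59 from intervention) = 300
  M = 276 + 5·300 = 1776
Policy C (F := -41, L − 50):
  F = -41
  L = 177 + 4·(-41) (−50 from intervention) = -37
  M = 276 + 5·(-37) = 91
Comparing — Policy A: M=2686, Policy B: M=1776, Policy C: M=91. Lowest is 91 (Policy C).

91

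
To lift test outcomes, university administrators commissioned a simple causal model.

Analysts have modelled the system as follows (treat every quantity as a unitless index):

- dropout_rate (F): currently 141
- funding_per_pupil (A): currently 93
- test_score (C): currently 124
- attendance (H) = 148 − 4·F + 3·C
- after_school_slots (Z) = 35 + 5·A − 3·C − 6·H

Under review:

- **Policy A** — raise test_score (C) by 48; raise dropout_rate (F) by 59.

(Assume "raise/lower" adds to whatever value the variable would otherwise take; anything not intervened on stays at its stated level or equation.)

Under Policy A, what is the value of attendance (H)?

-136

Policy A (C + 48, F + 59):
  F = 141 + 59 = 200
  C = 124 + 48 = 172
  H = 148 − 4·200 + 3·172 = -136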